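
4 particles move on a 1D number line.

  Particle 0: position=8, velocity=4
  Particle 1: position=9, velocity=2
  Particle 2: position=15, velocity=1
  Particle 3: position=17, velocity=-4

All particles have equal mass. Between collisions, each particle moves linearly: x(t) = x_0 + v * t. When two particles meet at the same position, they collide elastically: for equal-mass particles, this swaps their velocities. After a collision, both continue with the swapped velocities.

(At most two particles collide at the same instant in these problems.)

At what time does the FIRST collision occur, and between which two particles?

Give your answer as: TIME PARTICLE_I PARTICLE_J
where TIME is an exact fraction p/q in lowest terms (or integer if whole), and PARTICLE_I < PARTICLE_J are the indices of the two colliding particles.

Pair (0,1): pos 8,9 vel 4,2 -> gap=1, closing at 2/unit, collide at t=1/2
Pair (1,2): pos 9,15 vel 2,1 -> gap=6, closing at 1/unit, collide at t=6
Pair (2,3): pos 15,17 vel 1,-4 -> gap=2, closing at 5/unit, collide at t=2/5
Earliest collision: t=2/5 between 2 and 3

Answer: 2/5 2 3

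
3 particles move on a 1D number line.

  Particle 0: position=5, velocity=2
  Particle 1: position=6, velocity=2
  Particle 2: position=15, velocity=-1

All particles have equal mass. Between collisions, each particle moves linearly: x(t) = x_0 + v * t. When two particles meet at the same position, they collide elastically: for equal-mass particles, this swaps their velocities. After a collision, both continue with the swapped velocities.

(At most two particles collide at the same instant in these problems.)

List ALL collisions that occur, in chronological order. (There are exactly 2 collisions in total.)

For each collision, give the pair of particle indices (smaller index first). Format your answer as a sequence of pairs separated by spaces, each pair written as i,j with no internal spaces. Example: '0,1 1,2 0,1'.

Collision at t=3: particles 1 and 2 swap velocities; positions: p0=11 p1=12 p2=12; velocities now: v0=2 v1=-1 v2=2
Collision at t=10/3: particles 0 and 1 swap velocities; positions: p0=35/3 p1=35/3 p2=38/3; velocities now: v0=-1 v1=2 v2=2

Answer: 1,2 0,1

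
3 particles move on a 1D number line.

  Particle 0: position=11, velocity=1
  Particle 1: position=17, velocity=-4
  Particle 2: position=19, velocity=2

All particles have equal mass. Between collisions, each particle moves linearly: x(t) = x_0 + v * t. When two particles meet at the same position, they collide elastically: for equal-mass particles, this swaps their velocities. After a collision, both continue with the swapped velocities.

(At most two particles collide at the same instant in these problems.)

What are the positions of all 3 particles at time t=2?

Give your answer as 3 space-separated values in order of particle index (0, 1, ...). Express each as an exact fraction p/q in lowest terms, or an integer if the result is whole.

Answer: 9 13 23

Derivation:
Collision at t=6/5: particles 0 and 1 swap velocities; positions: p0=61/5 p1=61/5 p2=107/5; velocities now: v0=-4 v1=1 v2=2
Advance to t=2 (no further collisions before then); velocities: v0=-4 v1=1 v2=2; positions = 9 13 23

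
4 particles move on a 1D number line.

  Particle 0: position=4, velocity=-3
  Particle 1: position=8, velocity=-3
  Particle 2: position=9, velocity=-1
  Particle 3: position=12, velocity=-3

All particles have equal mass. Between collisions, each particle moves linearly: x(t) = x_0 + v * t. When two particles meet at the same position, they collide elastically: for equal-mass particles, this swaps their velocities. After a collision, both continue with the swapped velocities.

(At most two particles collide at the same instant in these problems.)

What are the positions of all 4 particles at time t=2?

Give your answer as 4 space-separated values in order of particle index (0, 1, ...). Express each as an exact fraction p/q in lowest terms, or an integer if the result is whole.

Answer: -2 2 6 7

Derivation:
Collision at t=3/2: particles 2 and 3 swap velocities; positions: p0=-1/2 p1=7/2 p2=15/2 p3=15/2; velocities now: v0=-3 v1=-3 v2=-3 v3=-1
Advance to t=2 (no further collisions before then); velocities: v0=-3 v1=-3 v2=-3 v3=-1; positions = -2 2 6 7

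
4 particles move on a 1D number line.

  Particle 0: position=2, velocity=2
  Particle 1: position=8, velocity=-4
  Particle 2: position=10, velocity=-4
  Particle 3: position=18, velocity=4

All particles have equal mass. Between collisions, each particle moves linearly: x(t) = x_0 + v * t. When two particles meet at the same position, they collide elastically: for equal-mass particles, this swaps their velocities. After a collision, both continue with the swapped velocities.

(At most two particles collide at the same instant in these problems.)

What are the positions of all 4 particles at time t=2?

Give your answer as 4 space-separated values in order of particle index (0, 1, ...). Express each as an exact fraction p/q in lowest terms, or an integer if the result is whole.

Collision at t=1: particles 0 and 1 swap velocities; positions: p0=4 p1=4 p2=6 p3=22; velocities now: v0=-4 v1=2 v2=-4 v3=4
Collision at t=4/3: particles 1 and 2 swap velocities; positions: p0=8/3 p1=14/3 p2=14/3 p3=70/3; velocities now: v0=-4 v1=-4 v2=2 v3=4
Advance to t=2 (no further collisions before then); velocities: v0=-4 v1=-4 v2=2 v3=4; positions = 0 2 6 26

Answer: 0 2 6 26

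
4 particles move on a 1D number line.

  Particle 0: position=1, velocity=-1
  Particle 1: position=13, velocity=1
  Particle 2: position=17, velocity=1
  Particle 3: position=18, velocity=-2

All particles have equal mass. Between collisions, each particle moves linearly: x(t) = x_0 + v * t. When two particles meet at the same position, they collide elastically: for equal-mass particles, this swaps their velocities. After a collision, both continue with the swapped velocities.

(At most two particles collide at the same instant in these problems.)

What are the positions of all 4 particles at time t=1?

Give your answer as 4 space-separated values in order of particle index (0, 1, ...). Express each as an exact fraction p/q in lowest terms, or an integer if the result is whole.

Collision at t=1/3: particles 2 and 3 swap velocities; positions: p0=2/3 p1=40/3 p2=52/3 p3=52/3; velocities now: v0=-1 v1=1 v2=-2 v3=1
Advance to t=1 (no further collisions before then); velocities: v0=-1 v1=1 v2=-2 v3=1; positions = 0 14 16 18

Answer: 0 14 16 18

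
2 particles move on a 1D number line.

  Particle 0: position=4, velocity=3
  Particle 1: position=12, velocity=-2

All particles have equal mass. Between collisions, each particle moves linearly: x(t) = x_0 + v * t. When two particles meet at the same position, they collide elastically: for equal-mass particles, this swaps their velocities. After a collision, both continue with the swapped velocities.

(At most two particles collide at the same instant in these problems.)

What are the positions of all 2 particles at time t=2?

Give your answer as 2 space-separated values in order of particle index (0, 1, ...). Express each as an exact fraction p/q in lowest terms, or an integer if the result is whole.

Answer: 8 10

Derivation:
Collision at t=8/5: particles 0 and 1 swap velocities; positions: p0=44/5 p1=44/5; velocities now: v0=-2 v1=3
Advance to t=2 (no further collisions before then); velocities: v0=-2 v1=3; positions = 8 10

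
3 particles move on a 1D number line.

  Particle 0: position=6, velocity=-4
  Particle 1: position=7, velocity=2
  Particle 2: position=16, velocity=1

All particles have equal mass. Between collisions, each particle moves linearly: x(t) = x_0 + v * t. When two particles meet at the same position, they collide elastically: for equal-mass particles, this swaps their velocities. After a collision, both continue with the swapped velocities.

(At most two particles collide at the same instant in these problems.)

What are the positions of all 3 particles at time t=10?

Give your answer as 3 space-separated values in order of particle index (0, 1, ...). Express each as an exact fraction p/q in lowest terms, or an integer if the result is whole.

Collision at t=9: particles 1 and 2 swap velocities; positions: p0=-30 p1=25 p2=25; velocities now: v0=-4 v1=1 v2=2
Advance to t=10 (no further collisions before then); velocities: v0=-4 v1=1 v2=2; positions = -34 26 27

Answer: -34 26 27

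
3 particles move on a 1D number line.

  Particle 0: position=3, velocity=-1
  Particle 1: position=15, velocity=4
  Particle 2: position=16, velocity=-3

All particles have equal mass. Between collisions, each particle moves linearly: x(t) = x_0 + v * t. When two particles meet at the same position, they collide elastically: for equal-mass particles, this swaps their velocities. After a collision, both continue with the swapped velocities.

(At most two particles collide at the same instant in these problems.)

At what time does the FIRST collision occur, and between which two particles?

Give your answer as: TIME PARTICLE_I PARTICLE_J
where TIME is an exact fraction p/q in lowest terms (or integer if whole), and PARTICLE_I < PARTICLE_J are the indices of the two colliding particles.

Pair (0,1): pos 3,15 vel -1,4 -> not approaching (rel speed -5 <= 0)
Pair (1,2): pos 15,16 vel 4,-3 -> gap=1, closing at 7/unit, collide at t=1/7
Earliest collision: t=1/7 between 1 and 2

Answer: 1/7 1 2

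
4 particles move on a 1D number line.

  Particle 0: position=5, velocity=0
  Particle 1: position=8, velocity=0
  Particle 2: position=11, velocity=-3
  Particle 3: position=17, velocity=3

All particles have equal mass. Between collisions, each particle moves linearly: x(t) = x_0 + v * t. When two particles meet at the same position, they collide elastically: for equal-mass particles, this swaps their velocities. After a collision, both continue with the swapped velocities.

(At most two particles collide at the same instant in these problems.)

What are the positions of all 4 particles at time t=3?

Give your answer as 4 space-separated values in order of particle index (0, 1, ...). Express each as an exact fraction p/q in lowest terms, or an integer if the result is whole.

Collision at t=1: particles 1 and 2 swap velocities; positions: p0=5 p1=8 p2=8 p3=20; velocities now: v0=0 v1=-3 v2=0 v3=3
Collision at t=2: particles 0 and 1 swap velocities; positions: p0=5 p1=5 p2=8 p3=23; velocities now: v0=-3 v1=0 v2=0 v3=3
Advance to t=3 (no further collisions before then); velocities: v0=-3 v1=0 v2=0 v3=3; positions = 2 5 8 26

Answer: 2 5 8 26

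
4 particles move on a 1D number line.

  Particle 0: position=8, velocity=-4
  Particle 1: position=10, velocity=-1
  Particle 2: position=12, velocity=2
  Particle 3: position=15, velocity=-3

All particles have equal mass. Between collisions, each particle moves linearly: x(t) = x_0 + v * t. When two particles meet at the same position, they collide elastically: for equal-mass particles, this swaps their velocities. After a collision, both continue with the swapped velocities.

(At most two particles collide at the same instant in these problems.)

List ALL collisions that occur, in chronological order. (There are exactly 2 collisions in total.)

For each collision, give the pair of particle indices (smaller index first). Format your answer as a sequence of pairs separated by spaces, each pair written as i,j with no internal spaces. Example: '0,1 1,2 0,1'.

Collision at t=3/5: particles 2 and 3 swap velocities; positions: p0=28/5 p1=47/5 p2=66/5 p3=66/5; velocities now: v0=-4 v1=-1 v2=-3 v3=2
Collision at t=5/2: particles 1 and 2 swap velocities; positions: p0=-2 p1=15/2 p2=15/2 p3=17; velocities now: v0=-4 v1=-3 v2=-1 v3=2

Answer: 2,3 1,2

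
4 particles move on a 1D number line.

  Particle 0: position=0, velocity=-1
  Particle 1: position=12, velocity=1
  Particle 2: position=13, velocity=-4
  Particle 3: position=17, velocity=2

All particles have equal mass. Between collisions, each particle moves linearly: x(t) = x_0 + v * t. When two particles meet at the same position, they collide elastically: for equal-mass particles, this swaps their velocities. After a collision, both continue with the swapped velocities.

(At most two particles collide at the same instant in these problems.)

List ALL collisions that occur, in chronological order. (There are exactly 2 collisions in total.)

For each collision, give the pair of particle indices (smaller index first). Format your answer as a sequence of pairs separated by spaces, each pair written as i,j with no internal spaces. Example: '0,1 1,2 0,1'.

Collision at t=1/5: particles 1 and 2 swap velocities; positions: p0=-1/5 p1=61/5 p2=61/5 p3=87/5; velocities now: v0=-1 v1=-4 v2=1 v3=2
Collision at t=13/3: particles 0 and 1 swap velocities; positions: p0=-13/3 p1=-13/3 p2=49/3 p3=77/3; velocities now: v0=-4 v1=-1 v2=1 v3=2

Answer: 1,2 0,1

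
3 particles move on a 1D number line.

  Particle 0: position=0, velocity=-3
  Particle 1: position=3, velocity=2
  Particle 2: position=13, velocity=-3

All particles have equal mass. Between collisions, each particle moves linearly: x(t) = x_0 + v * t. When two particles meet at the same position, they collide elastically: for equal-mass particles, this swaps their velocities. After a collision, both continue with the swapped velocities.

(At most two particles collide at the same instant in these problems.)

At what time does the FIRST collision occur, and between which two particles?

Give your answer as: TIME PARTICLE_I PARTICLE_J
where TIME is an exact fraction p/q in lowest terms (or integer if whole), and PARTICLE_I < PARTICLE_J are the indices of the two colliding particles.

Pair (0,1): pos 0,3 vel -3,2 -> not approaching (rel speed -5 <= 0)
Pair (1,2): pos 3,13 vel 2,-3 -> gap=10, closing at 5/unit, collide at t=2
Earliest collision: t=2 between 1 and 2

Answer: 2 1 2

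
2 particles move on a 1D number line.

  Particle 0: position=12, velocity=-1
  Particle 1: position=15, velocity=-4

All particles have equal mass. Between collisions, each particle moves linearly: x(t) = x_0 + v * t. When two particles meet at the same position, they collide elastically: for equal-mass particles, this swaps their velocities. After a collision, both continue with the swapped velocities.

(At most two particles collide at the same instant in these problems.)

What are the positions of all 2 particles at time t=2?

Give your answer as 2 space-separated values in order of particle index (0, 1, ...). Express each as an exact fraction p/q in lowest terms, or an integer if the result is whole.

Answer: 7 10

Derivation:
Collision at t=1: particles 0 and 1 swap velocities; positions: p0=11 p1=11; velocities now: v0=-4 v1=-1
Advance to t=2 (no further collisions before then); velocities: v0=-4 v1=-1; positions = 7 10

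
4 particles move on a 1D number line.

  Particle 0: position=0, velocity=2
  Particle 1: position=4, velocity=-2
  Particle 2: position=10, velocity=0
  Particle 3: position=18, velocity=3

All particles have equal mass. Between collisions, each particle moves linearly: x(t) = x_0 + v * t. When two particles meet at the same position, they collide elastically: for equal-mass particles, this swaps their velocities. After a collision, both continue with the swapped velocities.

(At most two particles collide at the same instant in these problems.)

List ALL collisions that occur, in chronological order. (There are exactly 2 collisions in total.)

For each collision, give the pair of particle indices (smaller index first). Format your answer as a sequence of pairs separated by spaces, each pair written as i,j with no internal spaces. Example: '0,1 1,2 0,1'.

Answer: 0,1 1,2

Derivation:
Collision at t=1: particles 0 and 1 swap velocities; positions: p0=2 p1=2 p2=10 p3=21; velocities now: v0=-2 v1=2 v2=0 v3=3
Collision at t=5: particles 1 and 2 swap velocities; positions: p0=-6 p1=10 p2=10 p3=33; velocities now: v0=-2 v1=0 v2=2 v3=3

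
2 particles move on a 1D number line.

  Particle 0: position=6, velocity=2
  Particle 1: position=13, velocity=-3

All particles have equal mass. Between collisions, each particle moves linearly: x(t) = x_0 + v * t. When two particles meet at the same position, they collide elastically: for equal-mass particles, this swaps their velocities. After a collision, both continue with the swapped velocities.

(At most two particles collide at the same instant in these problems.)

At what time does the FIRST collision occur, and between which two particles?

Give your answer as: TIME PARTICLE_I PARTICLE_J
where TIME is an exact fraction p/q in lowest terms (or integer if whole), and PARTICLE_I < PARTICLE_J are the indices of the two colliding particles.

Answer: 7/5 0 1

Derivation:
Pair (0,1): pos 6,13 vel 2,-3 -> gap=7, closing at 5/unit, collide at t=7/5
Earliest collision: t=7/5 between 0 and 1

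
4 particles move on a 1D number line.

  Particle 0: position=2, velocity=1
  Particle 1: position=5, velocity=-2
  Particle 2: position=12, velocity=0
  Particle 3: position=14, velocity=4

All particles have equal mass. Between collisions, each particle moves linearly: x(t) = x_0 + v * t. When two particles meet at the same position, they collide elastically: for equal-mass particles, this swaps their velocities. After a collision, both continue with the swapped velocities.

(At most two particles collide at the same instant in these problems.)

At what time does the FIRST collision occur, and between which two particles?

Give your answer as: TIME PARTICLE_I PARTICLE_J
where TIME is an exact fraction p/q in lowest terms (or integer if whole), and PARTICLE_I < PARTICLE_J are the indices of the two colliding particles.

Pair (0,1): pos 2,5 vel 1,-2 -> gap=3, closing at 3/unit, collide at t=1
Pair (1,2): pos 5,12 vel -2,0 -> not approaching (rel speed -2 <= 0)
Pair (2,3): pos 12,14 vel 0,4 -> not approaching (rel speed -4 <= 0)
Earliest collision: t=1 between 0 and 1

Answer: 1 0 1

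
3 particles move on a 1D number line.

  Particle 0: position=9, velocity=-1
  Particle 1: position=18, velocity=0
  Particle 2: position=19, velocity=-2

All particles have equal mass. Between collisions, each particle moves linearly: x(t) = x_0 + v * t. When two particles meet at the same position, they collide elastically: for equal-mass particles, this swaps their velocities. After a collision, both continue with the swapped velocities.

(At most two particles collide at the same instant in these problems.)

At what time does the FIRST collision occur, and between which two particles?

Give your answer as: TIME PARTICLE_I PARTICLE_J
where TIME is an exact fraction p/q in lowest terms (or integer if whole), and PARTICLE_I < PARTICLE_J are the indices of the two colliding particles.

Pair (0,1): pos 9,18 vel -1,0 -> not approaching (rel speed -1 <= 0)
Pair (1,2): pos 18,19 vel 0,-2 -> gap=1, closing at 2/unit, collide at t=1/2
Earliest collision: t=1/2 between 1 and 2

Answer: 1/2 1 2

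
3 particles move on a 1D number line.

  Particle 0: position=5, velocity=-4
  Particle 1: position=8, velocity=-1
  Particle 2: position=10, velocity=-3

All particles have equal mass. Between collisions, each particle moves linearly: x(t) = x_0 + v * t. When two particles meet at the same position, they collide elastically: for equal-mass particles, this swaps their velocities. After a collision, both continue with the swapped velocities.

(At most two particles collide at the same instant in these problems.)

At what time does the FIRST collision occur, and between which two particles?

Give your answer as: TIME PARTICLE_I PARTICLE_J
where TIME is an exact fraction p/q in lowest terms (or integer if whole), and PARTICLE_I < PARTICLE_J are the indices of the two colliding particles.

Pair (0,1): pos 5,8 vel -4,-1 -> not approaching (rel speed -3 <= 0)
Pair (1,2): pos 8,10 vel -1,-3 -> gap=2, closing at 2/unit, collide at t=1
Earliest collision: t=1 between 1 and 2

Answer: 1 1 2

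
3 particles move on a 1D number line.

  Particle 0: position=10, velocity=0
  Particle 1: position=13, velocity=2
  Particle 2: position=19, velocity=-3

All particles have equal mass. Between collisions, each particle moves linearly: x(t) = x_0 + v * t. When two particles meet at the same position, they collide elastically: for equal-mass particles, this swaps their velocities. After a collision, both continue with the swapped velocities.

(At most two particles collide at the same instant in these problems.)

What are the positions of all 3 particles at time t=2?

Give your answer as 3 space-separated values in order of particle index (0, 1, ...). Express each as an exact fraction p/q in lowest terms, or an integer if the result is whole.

Collision at t=6/5: particles 1 and 2 swap velocities; positions: p0=10 p1=77/5 p2=77/5; velocities now: v0=0 v1=-3 v2=2
Advance to t=2 (no further collisions before then); velocities: v0=0 v1=-3 v2=2; positions = 10 13 17

Answer: 10 13 17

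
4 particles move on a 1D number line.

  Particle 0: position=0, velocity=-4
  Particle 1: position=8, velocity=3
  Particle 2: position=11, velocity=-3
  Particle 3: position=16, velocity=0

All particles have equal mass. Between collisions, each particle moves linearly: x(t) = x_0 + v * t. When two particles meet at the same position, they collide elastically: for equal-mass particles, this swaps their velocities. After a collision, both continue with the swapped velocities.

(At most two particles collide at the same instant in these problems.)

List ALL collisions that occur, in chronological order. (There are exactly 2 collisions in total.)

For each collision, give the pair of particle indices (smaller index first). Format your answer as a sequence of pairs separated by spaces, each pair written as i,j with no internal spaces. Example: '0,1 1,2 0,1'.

Collision at t=1/2: particles 1 and 2 swap velocities; positions: p0=-2 p1=19/2 p2=19/2 p3=16; velocities now: v0=-4 v1=-3 v2=3 v3=0
Collision at t=8/3: particles 2 and 3 swap velocities; positions: p0=-32/3 p1=3 p2=16 p3=16; velocities now: v0=-4 v1=-3 v2=0 v3=3

Answer: 1,2 2,3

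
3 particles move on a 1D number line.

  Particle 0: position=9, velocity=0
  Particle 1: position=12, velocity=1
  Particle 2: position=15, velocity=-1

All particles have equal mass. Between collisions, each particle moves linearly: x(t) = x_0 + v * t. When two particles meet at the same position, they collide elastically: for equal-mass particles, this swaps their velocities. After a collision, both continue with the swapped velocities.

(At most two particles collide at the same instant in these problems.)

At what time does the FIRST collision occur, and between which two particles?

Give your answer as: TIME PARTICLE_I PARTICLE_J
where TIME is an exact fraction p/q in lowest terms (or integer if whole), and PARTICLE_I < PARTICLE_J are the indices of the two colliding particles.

Pair (0,1): pos 9,12 vel 0,1 -> not approaching (rel speed -1 <= 0)
Pair (1,2): pos 12,15 vel 1,-1 -> gap=3, closing at 2/unit, collide at t=3/2
Earliest collision: t=3/2 between 1 and 2

Answer: 3/2 1 2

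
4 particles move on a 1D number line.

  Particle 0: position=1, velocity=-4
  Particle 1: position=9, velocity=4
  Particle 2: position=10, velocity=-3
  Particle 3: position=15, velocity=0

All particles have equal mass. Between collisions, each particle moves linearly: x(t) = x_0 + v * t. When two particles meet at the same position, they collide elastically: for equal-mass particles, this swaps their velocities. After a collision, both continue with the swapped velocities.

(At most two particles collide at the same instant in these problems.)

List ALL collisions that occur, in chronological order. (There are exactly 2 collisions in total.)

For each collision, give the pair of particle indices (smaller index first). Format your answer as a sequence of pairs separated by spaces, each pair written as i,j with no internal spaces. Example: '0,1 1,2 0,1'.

Answer: 1,2 2,3

Derivation:
Collision at t=1/7: particles 1 and 2 swap velocities; positions: p0=3/7 p1=67/7 p2=67/7 p3=15; velocities now: v0=-4 v1=-3 v2=4 v3=0
Collision at t=3/2: particles 2 and 3 swap velocities; positions: p0=-5 p1=11/2 p2=15 p3=15; velocities now: v0=-4 v1=-3 v2=0 v3=4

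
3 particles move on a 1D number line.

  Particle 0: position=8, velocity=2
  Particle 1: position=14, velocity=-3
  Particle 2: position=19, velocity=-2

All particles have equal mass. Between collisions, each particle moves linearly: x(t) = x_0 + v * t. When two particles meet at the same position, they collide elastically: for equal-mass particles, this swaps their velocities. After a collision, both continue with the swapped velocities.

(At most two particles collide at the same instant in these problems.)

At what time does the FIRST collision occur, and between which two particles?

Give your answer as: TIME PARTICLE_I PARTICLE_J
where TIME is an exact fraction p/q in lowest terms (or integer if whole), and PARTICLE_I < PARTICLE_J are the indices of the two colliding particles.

Answer: 6/5 0 1

Derivation:
Pair (0,1): pos 8,14 vel 2,-3 -> gap=6, closing at 5/unit, collide at t=6/5
Pair (1,2): pos 14,19 vel -3,-2 -> not approaching (rel speed -1 <= 0)
Earliest collision: t=6/5 between 0 and 1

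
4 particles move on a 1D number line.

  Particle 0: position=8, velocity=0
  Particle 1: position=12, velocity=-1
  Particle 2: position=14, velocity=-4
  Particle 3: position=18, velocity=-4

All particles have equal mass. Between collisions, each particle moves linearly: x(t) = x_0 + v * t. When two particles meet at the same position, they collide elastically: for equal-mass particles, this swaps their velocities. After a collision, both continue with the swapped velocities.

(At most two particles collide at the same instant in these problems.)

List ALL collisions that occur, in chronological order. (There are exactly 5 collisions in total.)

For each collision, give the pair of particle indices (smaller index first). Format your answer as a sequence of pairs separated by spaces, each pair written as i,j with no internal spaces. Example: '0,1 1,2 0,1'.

Answer: 1,2 0,1 2,3 1,2 2,3

Derivation:
Collision at t=2/3: particles 1 and 2 swap velocities; positions: p0=8 p1=34/3 p2=34/3 p3=46/3; velocities now: v0=0 v1=-4 v2=-1 v3=-4
Collision at t=3/2: particles 0 and 1 swap velocities; positions: p0=8 p1=8 p2=21/2 p3=12; velocities now: v0=-4 v1=0 v2=-1 v3=-4
Collision at t=2: particles 2 and 3 swap velocities; positions: p0=6 p1=8 p2=10 p3=10; velocities now: v0=-4 v1=0 v2=-4 v3=-1
Collision at t=5/2: particles 1 and 2 swap velocities; positions: p0=4 p1=8 p2=8 p3=19/2; velocities now: v0=-4 v1=-4 v2=0 v3=-1
Collision at t=4: particles 2 and 3 swap velocities; positions: p0=-2 p1=2 p2=8 p3=8; velocities now: v0=-4 v1=-4 v2=-1 v3=0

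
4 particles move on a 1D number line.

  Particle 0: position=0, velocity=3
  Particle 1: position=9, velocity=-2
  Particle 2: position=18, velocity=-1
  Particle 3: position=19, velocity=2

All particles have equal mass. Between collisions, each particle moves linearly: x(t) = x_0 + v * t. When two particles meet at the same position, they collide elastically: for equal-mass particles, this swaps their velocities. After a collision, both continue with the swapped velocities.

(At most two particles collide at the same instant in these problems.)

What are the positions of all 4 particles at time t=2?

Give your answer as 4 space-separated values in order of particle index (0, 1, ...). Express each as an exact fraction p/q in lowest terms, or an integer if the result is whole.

Answer: 5 6 16 23

Derivation:
Collision at t=9/5: particles 0 and 1 swap velocities; positions: p0=27/5 p1=27/5 p2=81/5 p3=113/5; velocities now: v0=-2 v1=3 v2=-1 v3=2
Advance to t=2 (no further collisions before then); velocities: v0=-2 v1=3 v2=-1 v3=2; positions = 5 6 16 23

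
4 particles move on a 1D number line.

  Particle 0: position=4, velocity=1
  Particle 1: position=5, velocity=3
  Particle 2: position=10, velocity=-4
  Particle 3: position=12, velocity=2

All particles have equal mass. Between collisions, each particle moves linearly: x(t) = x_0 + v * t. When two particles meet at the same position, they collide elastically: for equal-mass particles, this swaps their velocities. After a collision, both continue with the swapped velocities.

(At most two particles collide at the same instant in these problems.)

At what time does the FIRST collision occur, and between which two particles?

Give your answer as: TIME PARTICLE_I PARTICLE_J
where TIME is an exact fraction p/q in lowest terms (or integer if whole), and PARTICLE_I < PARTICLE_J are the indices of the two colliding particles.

Pair (0,1): pos 4,5 vel 1,3 -> not approaching (rel speed -2 <= 0)
Pair (1,2): pos 5,10 vel 3,-4 -> gap=5, closing at 7/unit, collide at t=5/7
Pair (2,3): pos 10,12 vel -4,2 -> not approaching (rel speed -6 <= 0)
Earliest collision: t=5/7 between 1 and 2

Answer: 5/7 1 2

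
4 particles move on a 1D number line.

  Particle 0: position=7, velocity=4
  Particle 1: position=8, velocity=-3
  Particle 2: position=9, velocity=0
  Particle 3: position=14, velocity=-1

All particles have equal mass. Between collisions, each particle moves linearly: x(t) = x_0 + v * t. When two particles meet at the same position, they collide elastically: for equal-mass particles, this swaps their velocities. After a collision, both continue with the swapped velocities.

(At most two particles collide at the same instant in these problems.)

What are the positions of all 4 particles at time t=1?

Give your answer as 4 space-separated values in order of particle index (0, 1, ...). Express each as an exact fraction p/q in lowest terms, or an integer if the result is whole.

Collision at t=1/7: particles 0 and 1 swap velocities; positions: p0=53/7 p1=53/7 p2=9 p3=97/7; velocities now: v0=-3 v1=4 v2=0 v3=-1
Collision at t=1/2: particles 1 and 2 swap velocities; positions: p0=13/2 p1=9 p2=9 p3=27/2; velocities now: v0=-3 v1=0 v2=4 v3=-1
Advance to t=1 (no further collisions before then); velocities: v0=-3 v1=0 v2=4 v3=-1; positions = 5 9 11 13

Answer: 5 9 11 13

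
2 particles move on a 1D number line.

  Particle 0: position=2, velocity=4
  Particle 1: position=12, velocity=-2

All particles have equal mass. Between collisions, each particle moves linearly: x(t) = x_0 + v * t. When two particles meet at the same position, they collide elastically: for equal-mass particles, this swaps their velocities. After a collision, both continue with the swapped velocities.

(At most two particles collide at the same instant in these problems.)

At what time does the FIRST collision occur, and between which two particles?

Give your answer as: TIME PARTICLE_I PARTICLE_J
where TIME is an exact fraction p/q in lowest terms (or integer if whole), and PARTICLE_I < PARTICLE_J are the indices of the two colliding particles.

Answer: 5/3 0 1

Derivation:
Pair (0,1): pos 2,12 vel 4,-2 -> gap=10, closing at 6/unit, collide at t=5/3
Earliest collision: t=5/3 between 0 and 1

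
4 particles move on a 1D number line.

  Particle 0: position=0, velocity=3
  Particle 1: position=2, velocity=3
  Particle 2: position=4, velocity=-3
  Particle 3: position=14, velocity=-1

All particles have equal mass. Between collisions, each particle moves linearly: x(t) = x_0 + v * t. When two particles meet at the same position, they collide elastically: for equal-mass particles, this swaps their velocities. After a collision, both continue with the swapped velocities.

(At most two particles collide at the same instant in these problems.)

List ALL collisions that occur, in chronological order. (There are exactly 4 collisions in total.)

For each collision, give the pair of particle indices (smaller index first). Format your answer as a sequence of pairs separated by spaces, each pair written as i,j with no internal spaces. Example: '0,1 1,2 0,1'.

Answer: 1,2 0,1 2,3 1,2

Derivation:
Collision at t=1/3: particles 1 and 2 swap velocities; positions: p0=1 p1=3 p2=3 p3=41/3; velocities now: v0=3 v1=-3 v2=3 v3=-1
Collision at t=2/3: particles 0 and 1 swap velocities; positions: p0=2 p1=2 p2=4 p3=40/3; velocities now: v0=-3 v1=3 v2=3 v3=-1
Collision at t=3: particles 2 and 3 swap velocities; positions: p0=-5 p1=9 p2=11 p3=11; velocities now: v0=-3 v1=3 v2=-1 v3=3
Collision at t=7/2: particles 1 and 2 swap velocities; positions: p0=-13/2 p1=21/2 p2=21/2 p3=25/2; velocities now: v0=-3 v1=-1 v2=3 v3=3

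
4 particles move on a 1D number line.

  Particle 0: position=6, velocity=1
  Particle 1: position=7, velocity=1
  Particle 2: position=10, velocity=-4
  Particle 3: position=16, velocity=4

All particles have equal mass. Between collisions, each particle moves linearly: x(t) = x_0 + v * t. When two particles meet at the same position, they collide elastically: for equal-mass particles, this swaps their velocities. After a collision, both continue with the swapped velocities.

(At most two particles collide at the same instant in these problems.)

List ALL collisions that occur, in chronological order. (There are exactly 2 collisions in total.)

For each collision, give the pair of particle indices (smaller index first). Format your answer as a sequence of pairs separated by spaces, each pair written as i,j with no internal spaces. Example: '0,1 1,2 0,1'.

Answer: 1,2 0,1

Derivation:
Collision at t=3/5: particles 1 and 2 swap velocities; positions: p0=33/5 p1=38/5 p2=38/5 p3=92/5; velocities now: v0=1 v1=-4 v2=1 v3=4
Collision at t=4/5: particles 0 and 1 swap velocities; positions: p0=34/5 p1=34/5 p2=39/5 p3=96/5; velocities now: v0=-4 v1=1 v2=1 v3=4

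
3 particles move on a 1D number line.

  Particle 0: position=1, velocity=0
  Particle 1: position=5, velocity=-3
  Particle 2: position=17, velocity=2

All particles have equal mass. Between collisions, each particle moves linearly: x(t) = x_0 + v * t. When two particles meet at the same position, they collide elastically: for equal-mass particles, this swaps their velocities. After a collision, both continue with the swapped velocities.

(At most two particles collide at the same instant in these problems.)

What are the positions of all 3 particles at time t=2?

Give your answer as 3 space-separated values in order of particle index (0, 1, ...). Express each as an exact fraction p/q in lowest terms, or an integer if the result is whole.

Collision at t=4/3: particles 0 and 1 swap velocities; positions: p0=1 p1=1 p2=59/3; velocities now: v0=-3 v1=0 v2=2
Advance to t=2 (no further collisions before then); velocities: v0=-3 v1=0 v2=2; positions = -1 1 21

Answer: -1 1 21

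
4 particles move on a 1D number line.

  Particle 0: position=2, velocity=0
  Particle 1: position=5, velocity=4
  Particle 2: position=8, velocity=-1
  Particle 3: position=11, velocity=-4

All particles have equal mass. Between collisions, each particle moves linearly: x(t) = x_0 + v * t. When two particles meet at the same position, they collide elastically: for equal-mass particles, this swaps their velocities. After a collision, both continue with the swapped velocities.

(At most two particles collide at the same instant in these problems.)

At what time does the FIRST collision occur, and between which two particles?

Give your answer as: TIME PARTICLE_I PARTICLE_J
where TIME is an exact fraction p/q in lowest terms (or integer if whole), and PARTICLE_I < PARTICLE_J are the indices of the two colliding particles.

Pair (0,1): pos 2,5 vel 0,4 -> not approaching (rel speed -4 <= 0)
Pair (1,2): pos 5,8 vel 4,-1 -> gap=3, closing at 5/unit, collide at t=3/5
Pair (2,3): pos 8,11 vel -1,-4 -> gap=3, closing at 3/unit, collide at t=1
Earliest collision: t=3/5 between 1 and 2

Answer: 3/5 1 2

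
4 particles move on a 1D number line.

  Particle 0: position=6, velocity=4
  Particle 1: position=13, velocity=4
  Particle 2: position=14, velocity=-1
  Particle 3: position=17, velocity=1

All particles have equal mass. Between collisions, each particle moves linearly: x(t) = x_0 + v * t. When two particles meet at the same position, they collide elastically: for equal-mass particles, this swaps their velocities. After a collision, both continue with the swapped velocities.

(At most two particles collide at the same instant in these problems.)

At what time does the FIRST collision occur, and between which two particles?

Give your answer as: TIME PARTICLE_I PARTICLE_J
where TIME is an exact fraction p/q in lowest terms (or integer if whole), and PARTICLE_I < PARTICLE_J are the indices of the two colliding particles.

Answer: 1/5 1 2

Derivation:
Pair (0,1): pos 6,13 vel 4,4 -> not approaching (rel speed 0 <= 0)
Pair (1,2): pos 13,14 vel 4,-1 -> gap=1, closing at 5/unit, collide at t=1/5
Pair (2,3): pos 14,17 vel -1,1 -> not approaching (rel speed -2 <= 0)
Earliest collision: t=1/5 between 1 and 2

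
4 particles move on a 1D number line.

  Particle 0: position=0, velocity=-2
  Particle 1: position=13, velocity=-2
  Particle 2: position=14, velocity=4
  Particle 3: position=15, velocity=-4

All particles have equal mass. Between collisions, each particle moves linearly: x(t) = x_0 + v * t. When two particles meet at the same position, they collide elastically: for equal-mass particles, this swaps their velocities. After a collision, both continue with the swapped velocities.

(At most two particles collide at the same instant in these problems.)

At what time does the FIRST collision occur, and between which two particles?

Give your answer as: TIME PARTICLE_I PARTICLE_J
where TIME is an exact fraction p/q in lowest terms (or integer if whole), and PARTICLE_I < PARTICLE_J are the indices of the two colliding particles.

Pair (0,1): pos 0,13 vel -2,-2 -> not approaching (rel speed 0 <= 0)
Pair (1,2): pos 13,14 vel -2,4 -> not approaching (rel speed -6 <= 0)
Pair (2,3): pos 14,15 vel 4,-4 -> gap=1, closing at 8/unit, collide at t=1/8
Earliest collision: t=1/8 between 2 and 3

Answer: 1/8 2 3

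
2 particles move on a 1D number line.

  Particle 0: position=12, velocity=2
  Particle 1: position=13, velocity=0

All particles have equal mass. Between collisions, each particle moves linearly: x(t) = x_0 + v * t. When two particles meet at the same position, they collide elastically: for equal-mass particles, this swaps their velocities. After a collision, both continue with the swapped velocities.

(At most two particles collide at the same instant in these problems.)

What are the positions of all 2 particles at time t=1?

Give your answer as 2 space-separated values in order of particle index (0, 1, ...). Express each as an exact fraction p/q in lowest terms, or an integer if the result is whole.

Answer: 13 14

Derivation:
Collision at t=1/2: particles 0 and 1 swap velocities; positions: p0=13 p1=13; velocities now: v0=0 v1=2
Advance to t=1 (no further collisions before then); velocities: v0=0 v1=2; positions = 13 14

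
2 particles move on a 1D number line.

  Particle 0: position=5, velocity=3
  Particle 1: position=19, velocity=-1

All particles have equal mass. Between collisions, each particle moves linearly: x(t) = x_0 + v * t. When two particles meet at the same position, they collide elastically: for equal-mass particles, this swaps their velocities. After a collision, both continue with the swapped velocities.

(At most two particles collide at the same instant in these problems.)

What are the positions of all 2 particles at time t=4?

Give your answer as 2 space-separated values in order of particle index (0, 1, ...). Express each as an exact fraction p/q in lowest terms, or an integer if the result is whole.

Answer: 15 17

Derivation:
Collision at t=7/2: particles 0 and 1 swap velocities; positions: p0=31/2 p1=31/2; velocities now: v0=-1 v1=3
Advance to t=4 (no further collisions before then); velocities: v0=-1 v1=3; positions = 15 17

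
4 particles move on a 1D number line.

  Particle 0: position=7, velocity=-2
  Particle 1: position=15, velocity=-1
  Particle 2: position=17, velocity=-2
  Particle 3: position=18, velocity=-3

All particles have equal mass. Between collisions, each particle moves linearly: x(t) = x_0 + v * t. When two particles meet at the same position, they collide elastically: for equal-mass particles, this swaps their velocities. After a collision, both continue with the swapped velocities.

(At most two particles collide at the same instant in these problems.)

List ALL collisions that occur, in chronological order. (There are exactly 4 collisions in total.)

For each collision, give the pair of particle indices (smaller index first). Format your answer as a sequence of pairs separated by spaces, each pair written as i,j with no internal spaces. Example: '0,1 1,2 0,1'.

Answer: 2,3 1,2 2,3 0,1

Derivation:
Collision at t=1: particles 2 and 3 swap velocities; positions: p0=5 p1=14 p2=15 p3=15; velocities now: v0=-2 v1=-1 v2=-3 v3=-2
Collision at t=3/2: particles 1 and 2 swap velocities; positions: p0=4 p1=27/2 p2=27/2 p3=14; velocities now: v0=-2 v1=-3 v2=-1 v3=-2
Collision at t=2: particles 2 and 3 swap velocities; positions: p0=3 p1=12 p2=13 p3=13; velocities now: v0=-2 v1=-3 v2=-2 v3=-1
Collision at t=11: particles 0 and 1 swap velocities; positions: p0=-15 p1=-15 p2=-5 p3=4; velocities now: v0=-3 v1=-2 v2=-2 v3=-1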